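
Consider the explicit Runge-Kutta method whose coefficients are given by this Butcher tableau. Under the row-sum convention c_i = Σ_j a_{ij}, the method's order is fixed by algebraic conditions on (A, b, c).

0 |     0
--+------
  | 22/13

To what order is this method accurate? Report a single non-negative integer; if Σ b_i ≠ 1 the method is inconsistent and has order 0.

0

b = (22/13)
c = (0)
Σ b_i: 22/13·1 = 22/13 ≠ 1 ⇒ order 0.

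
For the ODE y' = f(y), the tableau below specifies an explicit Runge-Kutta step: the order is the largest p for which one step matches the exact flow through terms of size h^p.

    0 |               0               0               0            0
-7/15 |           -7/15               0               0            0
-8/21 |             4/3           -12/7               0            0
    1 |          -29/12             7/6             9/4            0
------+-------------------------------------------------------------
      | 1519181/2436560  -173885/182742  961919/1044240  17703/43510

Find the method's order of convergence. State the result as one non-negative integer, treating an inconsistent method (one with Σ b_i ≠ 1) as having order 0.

3

b = (1519181/2436560, -173885/182742, 961919/1044240, 17703/43510)
c = (0, -7/15, -8/21, 1)
Ac = (0, 0, 4/5, -883/630)
Σ b_i: 1519181/2436560·1 + (-173885/182742)·1 + 961919/1044240·1 + 17703/43510·1 = 1 ✓
b·c: (-173885/182742)·(-7/15) + 961919/1044240·(-8/21) + 17703/43510·1 = 1/2 ✓
b·c²: (-173885/182742)·49/225 + 961919/1044240·64/441 + 17703/43510·1 = 1/3 ✓
b·Ac: 961919/1044240·4/5 + 17703/43510·(-883/630) = 1/6 ✓
b·c³: (-173885/182742)·(-343/3375) + 961919/1044240·(-512/9261) + 17703/43510·1 = 344658/761425 ≠ 1/4 ⇒ order 3.
b·(c∘Ac): 961919/1044240·(-32/105) + 17703/43510·(-883/630) = -3332443/3915900 ≠ 1/8
b·Ac²: 961919/1044240·(-28/75) + 17703/43510·38407/66150 = -1475693/13705650 ≠ 1/12
b·A²c: 17703/43510·9/5 = 159327/217550 ≠ 1/24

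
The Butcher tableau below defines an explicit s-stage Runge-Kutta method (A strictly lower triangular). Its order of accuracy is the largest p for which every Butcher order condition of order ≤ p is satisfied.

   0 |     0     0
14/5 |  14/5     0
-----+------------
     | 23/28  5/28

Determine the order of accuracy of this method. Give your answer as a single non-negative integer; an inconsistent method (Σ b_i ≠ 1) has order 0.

b = (23/28, 5/28)
c = (0, 14/5)
Σ b_i: 23/28·1 + 5/28·1 = 1 ✓
b·c: 5/28·14/5 = 1/2 ✓; 2 stages ⇒ order 2.

2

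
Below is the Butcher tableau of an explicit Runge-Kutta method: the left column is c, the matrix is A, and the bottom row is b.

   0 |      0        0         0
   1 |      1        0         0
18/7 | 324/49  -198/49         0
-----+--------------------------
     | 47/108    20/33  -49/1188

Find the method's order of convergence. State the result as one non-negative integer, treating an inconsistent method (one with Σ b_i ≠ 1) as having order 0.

b = (47/108, 20/33, -49/1188)
c = (0, 1, 18/7)
Ac = (0, 0, -198/49)
Σ b_i: 47/108·1 + 20/33·1 + (-49/1188)·1 = 1 ✓
b·c: 20/33·1 + (-49/1188)·18/7 = 1/2 ✓
b·c²: 20/33·1 + (-49/1188)·324/49 = 1/3 ✓
b·Ac: (-49/1188)·(-198/49) = 1/6 ✓; 3 stages ⇒ order 3.

3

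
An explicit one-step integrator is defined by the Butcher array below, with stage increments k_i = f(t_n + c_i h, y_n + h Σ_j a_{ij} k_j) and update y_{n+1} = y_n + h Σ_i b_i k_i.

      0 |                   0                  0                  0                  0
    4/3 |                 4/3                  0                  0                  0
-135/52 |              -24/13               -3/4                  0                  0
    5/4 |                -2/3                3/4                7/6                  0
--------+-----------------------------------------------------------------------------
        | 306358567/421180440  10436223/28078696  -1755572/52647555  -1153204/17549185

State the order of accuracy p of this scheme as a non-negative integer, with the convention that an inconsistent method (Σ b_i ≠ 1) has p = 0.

3

b = (306358567/421180440, 10436223/28078696, -1755572/52647555, -1153204/17549185)
c = (0, 4/3, -135/52, 5/4)
Ac = (0, 0, -1, -211/104)
Σ b_i: 306358567/421180440·1 + 10436223/28078696·1 + (-1755572/52647555)·1 + (-1153204/17549185)·1 = 1 ✓
b·c: 10436223/28078696·4/3 + (-1755572/52647555)·(-135/52) + (-1153204/17549185)·5/4 = 1/2 ✓
b·c²: 10436223/28078696·16/9 + (-1755572/52647555)·18225/2704 + (-1153204/17549185)·25/16 = 1/3 ✓
b·Ac: (-1755572/52647555)·(-1) + (-1153204/17549185)·(-211/104) = 1/6 ✓
b·c³: 10436223/28078696·64/27 + (-1755572/52647555)·(-2460375/140608) + (-1153204/17549185)·125/64 = 2194775231/1642603716 ≠ 1/4 ⇒ order 3.
b·(c∘Ac): (-1755572/52647555)·135/52 + (-1153204/17549185)·(-1055/416) = 2248555/28078696 ≠ 1/8
b·Ac²: (-1755572/52647555)·(-4/3) + (-1153204/17549185)·149207/16224 = -1839314593/3285207432 ≠ 1/12
b·A²c: (-1153204/17549185)·(-7/6) = 4036214/52647555 ≠ 1/24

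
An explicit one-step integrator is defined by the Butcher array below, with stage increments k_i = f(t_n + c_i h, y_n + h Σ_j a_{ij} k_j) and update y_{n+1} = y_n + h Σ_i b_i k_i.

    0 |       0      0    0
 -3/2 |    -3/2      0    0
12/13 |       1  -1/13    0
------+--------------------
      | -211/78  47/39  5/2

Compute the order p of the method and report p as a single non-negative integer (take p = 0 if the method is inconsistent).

b = (-211/78, 47/39, 5/2)
c = (0, -3/2, 12/13)
Ac = (0, 0, 3/26)
Σ b_i: (-211/78)·1 + 47/39·1 + 5/2·1 = 1 ✓
b·c: 47/39·(-3/2) + 5/2·12/13 = 1/2 ✓
b·c²: 47/39·9/4 + 5/2·144/169 = 3273/676 ≠ 1/3 ⇒ order 2.
b·Ac: 5/2·3/26 = 15/52 ≠ 1/6

2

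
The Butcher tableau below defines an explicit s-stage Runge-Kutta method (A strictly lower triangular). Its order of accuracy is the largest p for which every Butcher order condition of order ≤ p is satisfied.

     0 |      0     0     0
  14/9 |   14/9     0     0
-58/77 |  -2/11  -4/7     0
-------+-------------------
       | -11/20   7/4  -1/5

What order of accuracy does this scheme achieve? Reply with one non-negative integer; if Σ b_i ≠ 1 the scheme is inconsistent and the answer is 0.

b = (-11/20, 7/4, -1/5)
c = (0, 14/9, -58/77)
Ac = (0, 0, -8/9)
Σ b_i: (-11/20)·1 + 7/4·1 + (-1/5)·1 = 1 ✓
b·c: 7/4·14/9 + (-1/5)·(-58/77) = 19909/6930 ≠ 1/2 ⇒ order 1.

1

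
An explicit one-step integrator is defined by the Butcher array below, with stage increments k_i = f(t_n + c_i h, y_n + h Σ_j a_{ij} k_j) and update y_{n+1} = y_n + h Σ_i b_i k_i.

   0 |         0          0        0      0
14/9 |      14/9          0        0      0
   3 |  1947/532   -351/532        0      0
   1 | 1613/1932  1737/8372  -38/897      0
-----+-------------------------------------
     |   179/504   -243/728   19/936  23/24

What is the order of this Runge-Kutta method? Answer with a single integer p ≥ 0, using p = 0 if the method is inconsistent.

4

b = (179/504, -243/728, 19/936, 23/24)
c = (0, 14/9, 3, 1)
Ac = (0, 0, -39/38, 9/46)
Σ b_i: 179/504·1 + (-243/728)·1 + 19/936·1 + 23/24·1 = 1 ✓
b·c: (-243/728)·14/9 + 19/936·3 + 23/24·1 = 1/2 ✓
b·c²: (-243/728)·196/81 + 19/936·9 + 23/24·1 = 1/3 ✓
b·Ac: 19/936·(-39/38) + 23/24·9/46 = 1/6 ✓
b·c³: (-243/728)·2744/729 + 19/936·27 + 23/24·1 = 1/4 ✓
b·(c∘Ac): 19/936·(-117/38) + 23/24·9/46 = 1/8 ✓
b·Ac²: 19/936·(-91/57) + 23/24·25/207 = 1/12 ✓
b·A²c: 23/24·1/23 = 1/24 ✓; 4 stages ⇒ order 4.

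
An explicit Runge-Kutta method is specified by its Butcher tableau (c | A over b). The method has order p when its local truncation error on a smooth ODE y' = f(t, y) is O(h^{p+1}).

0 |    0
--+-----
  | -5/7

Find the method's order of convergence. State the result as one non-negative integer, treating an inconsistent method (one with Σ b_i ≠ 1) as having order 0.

0

b = (-5/7)
c = (0)
Σ b_i: (-5/7)·1 = -5/7 ≠ 1 ⇒ order 0.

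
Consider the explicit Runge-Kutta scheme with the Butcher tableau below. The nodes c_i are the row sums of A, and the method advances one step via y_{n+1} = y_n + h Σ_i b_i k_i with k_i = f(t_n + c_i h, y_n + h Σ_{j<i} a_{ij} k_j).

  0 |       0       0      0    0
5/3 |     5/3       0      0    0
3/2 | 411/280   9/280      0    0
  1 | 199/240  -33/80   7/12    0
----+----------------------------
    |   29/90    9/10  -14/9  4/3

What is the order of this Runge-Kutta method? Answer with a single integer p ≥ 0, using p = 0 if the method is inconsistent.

b = (29/90, 9/10, -14/9, 4/3)
c = (0, 5/3, 3/2, 1)
Ac = (0, 0, 3/56, 3/16)
Σ b_i: 29/90·1 + 9/10·1 + (-14/9)·1 + 4/3·1 = 1 ✓
b·c: 9/10·5/3 + (-14/9)·3/2 + 4/3·1 = 1/2 ✓
b·c²: 9/10·25/9 + (-14/9)·9/4 + 4/3·1 = 1/3 ✓
b·Ac: (-14/9)·3/56 + 4/3·3/16 = 1/6 ✓
b·c³: 9/10·125/27 + (-14/9)·27/8 + 4/3·1 = 1/4 ✓
b·(c∘Ac): (-14/9)·9/112 + 4/3·3/16 = 1/8 ✓
b·Ac²: (-14/9)·5/56 + 4/3·1/6 = 1/12 ✓
b·A²c: 4/3·1/32 = 1/24 ✓; 4 stages ⇒ order 4.

4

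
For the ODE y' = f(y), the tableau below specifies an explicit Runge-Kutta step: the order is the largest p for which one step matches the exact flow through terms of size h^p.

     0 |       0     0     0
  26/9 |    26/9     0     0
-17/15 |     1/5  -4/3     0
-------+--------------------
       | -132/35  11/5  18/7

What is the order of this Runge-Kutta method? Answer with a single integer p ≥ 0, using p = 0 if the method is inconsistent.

b = (-132/35, 11/5, 18/7)
c = (0, 26/9, -17/15)
Ac = (0, 0, -104/27)
Σ b_i: (-132/35)·1 + 11/5·1 + 18/7·1 = 1 ✓
b·c: 11/5·26/9 + 18/7·(-17/15) = 1084/315 ≠ 1/2 ⇒ order 1.

1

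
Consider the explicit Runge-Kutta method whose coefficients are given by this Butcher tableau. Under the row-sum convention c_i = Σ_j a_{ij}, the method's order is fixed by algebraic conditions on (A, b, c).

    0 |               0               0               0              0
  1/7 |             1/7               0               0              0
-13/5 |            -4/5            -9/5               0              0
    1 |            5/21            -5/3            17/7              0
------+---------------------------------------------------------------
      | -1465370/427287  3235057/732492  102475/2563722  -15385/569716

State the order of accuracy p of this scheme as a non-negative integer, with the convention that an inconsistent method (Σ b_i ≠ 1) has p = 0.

b = (-1465370/427287, 3235057/732492, 102475/2563722, -15385/569716)
c = (0, 1/7, -13/5, 1)
Ac = (0, 0, -9/35, -688/105)
Σ b_i: (-1465370/427287)·1 + 3235057/732492·1 + 102475/2563722·1 + (-15385/569716)·1 = 1 ✓
b·c: 3235057/732492·1/7 + 102475/2563722·(-13/5) + (-15385/569716)·1 = 1/2 ✓
b·c²: 3235057/732492·1/49 + 102475/2563722·169/25 + (-15385/569716)·1 = 1/3 ✓
b·Ac: 102475/2563722·(-9/35) + (-15385/569716)·(-688/105) = 1/6 ✓
b·c³: 3235057/732492·1/343 + 102475/2563722·(-2197/125) + (-15385/569716)·1 = -21435427/29910090 ≠ 1/4 ⇒ order 3.
b·(c∘Ac): 102475/2563722·117/175 + (-15385/569716)·(-688/105) = 1218349/5982018 ≠ 1/8
b·Ac²: 102475/2563722·(-9/245) + (-15385/569716)·60208/3675 = -92937433/209370630 ≠ 1/12
b·A²c: (-15385/569716)·(-153/245) = 470781/27916084 ≠ 1/24

3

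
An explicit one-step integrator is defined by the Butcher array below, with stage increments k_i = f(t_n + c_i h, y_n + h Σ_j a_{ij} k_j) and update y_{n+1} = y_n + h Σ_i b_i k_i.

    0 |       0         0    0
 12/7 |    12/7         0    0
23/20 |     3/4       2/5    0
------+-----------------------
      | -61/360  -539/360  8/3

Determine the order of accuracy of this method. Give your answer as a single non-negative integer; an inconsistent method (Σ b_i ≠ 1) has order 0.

b = (-61/360, -539/360, 8/3)
c = (0, 12/7, 23/20)
Ac = (0, 0, 24/35)
Σ b_i: (-61/360)·1 + (-539/360)·1 + 8/3·1 = 1 ✓
b·c: (-539/360)·12/7 + 8/3·23/20 = 1/2 ✓
b·c²: (-539/360)·144/49 + 8/3·529/400 = -131/150 ≠ 1/3 ⇒ order 2.
b·Ac: 8/3·24/35 = 64/35 ≠ 1/6

2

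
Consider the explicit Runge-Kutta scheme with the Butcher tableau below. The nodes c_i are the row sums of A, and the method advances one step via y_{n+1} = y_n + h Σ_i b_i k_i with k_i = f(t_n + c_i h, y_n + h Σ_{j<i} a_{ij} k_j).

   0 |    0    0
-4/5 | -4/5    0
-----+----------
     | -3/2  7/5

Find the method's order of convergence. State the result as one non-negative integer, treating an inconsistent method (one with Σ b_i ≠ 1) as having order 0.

0

b = (-3/2, 7/5)
c = (0, -4/5)
Σ b_i: (-3/2)·1 + 7/5·1 = -1/10 ≠ 1 ⇒ order 0.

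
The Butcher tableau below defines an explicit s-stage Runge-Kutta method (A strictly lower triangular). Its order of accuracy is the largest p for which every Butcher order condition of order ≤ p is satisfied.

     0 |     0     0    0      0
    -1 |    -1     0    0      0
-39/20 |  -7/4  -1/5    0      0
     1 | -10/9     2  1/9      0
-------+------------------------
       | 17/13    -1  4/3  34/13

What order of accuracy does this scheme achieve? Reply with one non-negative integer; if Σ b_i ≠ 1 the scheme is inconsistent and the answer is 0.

b = (17/13, -1, 4/3, 34/13)
c = (0, -1, -39/20, 1)
Ac = (0, 0, 1/5, -133/60)
Σ b_i: 17/13·1 + (-1)·1 + 4/3·1 + 34/13·1 = 166/39 ≠ 1 ⇒ order 0.

0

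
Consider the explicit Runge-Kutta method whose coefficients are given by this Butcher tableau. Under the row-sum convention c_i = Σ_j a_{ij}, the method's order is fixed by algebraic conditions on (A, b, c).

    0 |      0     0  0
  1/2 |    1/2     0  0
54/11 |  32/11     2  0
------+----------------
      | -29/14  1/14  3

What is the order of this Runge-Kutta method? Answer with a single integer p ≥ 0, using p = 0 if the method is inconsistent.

1

b = (-29/14, 1/14, 3)
c = (0, 1/2, 54/11)
Ac = (0, 0, 1)
Σ b_i: (-29/14)·1 + 1/14·1 + 3·1 = 1 ✓
b·c: 1/14·1/2 + 3·54/11 = 4547/308 ≠ 1/2 ⇒ order 1.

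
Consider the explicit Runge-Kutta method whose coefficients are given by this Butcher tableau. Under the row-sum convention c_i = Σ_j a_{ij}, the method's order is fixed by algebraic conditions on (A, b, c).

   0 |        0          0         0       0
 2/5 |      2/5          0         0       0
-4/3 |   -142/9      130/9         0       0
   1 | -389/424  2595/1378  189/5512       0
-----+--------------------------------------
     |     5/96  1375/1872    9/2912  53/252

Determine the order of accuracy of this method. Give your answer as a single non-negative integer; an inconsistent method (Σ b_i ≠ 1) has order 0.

4

b = (5/96, 1375/1872, 9/2912, 53/252)
c = (0, 2/5, -4/3, 1)
Ac = (0, 0, 52/9, 75/106)
Σ b_i: 5/96·1 + 1375/1872·1 + 9/2912·1 + 53/252·1 = 1 ✓
b·c: 1375/1872·2/5 + 9/2912·(-4/3) + 53/252·1 = 1/2 ✓
b·c²: 1375/1872·4/25 + 9/2912·16/9 + 53/252·1 = 1/3 ✓
b·Ac: 9/2912·52/9 + 53/252·75/106 = 1/6 ✓
b·c³: 1375/1872·8/125 + 9/2912·(-64/27) + 53/252·1 = 1/4 ✓
b·(c∘Ac): 9/2912·(-208/27) + 53/252·75/106 = 1/8 ✓
b·Ac²: 9/2912·104/45 + 53/252·96/265 = 1/12 ✓
b·A²c: 53/252·21/106 = 1/24 ✓; 4 stages ⇒ order 4.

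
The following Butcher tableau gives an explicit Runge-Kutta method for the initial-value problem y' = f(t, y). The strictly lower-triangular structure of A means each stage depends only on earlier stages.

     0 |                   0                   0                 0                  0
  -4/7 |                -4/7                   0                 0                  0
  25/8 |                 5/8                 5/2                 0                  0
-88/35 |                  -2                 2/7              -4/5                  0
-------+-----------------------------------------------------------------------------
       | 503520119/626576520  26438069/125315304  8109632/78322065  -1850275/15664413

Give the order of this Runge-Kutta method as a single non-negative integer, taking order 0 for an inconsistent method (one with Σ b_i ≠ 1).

3

b = (503520119/626576520, 26438069/125315304, 8109632/78322065, -1850275/15664413)
c = (0, -4/7, 25/8, -88/35)
Ac = (0, 0, -10/7, -261/98)
Σ b_i: 503520119/626576520·1 + 26438069/125315304·1 + 8109632/78322065·1 + (-1850275/15664413)·1 = 1 ✓
b·c: 26438069/125315304·(-4/7) + 8109632/78322065·25/8 + (-1850275/15664413)·(-88/35) = 1/2 ✓
b·c²: 26438069/125315304·16/49 + 8109632/78322065·625/64 + (-1850275/15664413)·7744/1225 = 1/3 ✓
b·Ac: 8109632/78322065·(-10/7) + (-1850275/15664413)·(-261/98) = 1/6 ✓
b·c³: 26438069/125315304·(-64/343) + 8109632/78322065·15625/512 + (-1850275/15664413)·(-681472/42875) = 51149223611/10234083160 ≠ 1/4 ⇒ order 3.
b·(c∘Ac): 8109632/78322065·(-125/28) + (-1850275/15664413)·11484/1715 = -961898060/767556237 ≠ 1/8
b·Ac²: 8109632/78322065·40/49 + (-1850275/15664413)·(-42363/5488) = 1747947553/1754414256 ≠ 1/12
b·A²c: (-1850275/15664413)·8/7 = -2114600/15664413 ≠ 1/24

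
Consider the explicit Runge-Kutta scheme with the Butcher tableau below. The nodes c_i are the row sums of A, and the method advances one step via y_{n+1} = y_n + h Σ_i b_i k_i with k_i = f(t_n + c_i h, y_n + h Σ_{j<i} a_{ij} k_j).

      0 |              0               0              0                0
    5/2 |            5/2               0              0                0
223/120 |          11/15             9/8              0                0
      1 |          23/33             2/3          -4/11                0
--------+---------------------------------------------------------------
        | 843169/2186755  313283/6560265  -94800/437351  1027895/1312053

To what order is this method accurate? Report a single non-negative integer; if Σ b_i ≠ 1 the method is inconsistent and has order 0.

3

b = (843169/2186755, 313283/6560265, -94800/437351, 1027895/1312053)
c = (0, 5/2, 223/120, 1)
Ac = (0, 0, 45/16, 109/110)
Σ b_i: 843169/2186755·1 + 313283/6560265·1 + (-94800/437351)·1 + 1027895/1312053·1 = 1 ✓
b·c: 313283/6560265·5/2 + (-94800/437351)·223/120 + 1027895/1312053·1 = 1/2 ✓
b·c²: 313283/6560265·25/4 + (-94800/437351)·49729/14400 + 1027895/1312053·1 = 1/3 ✓
b·Ac: (-94800/437351)·45/16 + 1027895/1312053·109/110 = 1/6 ✓
b·c³: 313283/6560265·125/8 + (-94800/437351)·11089567/1728000 + 1027895/1312053·1 = 87238307/629785440 ≠ 1/4 ⇒ order 3.
b·(c∘Ac): (-94800/437351)·669/128 + 1027895/1312053·109/110 = -3743071/10496424 ≠ 1/8
b·Ac²: (-94800/437351)·225/32 + 1027895/1312053·115271/39600 = 714524719/944678160 ≠ 1/12
b·A²c: 1027895/1312053·(-45/44) = -1401675/1749404 ≠ 1/24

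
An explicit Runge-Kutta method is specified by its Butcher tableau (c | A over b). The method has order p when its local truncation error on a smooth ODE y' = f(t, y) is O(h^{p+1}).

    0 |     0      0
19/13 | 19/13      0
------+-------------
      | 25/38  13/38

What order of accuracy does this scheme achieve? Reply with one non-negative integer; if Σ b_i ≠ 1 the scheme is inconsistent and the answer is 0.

2

b = (25/38, 13/38)
c = (0, 19/13)
Σ b_i: 25/38·1 + 13/38·1 = 1 ✓
b·c: 13/38·19/13 = 1/2 ✓; 2 stages ⇒ order 2.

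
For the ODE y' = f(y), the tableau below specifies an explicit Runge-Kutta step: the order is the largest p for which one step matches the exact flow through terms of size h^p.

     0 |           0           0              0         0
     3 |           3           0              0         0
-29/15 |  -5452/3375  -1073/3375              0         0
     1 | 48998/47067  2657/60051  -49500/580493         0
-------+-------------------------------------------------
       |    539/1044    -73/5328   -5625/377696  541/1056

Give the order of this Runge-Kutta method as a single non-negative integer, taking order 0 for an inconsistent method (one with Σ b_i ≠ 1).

4

b = (539/1044, -73/5328, -5625/377696, 541/1056)
c = (0, 3, -29/15, 1)
Ac = (0, 0, -1073/1125, 161/541)
Σ b_i: 539/1044·1 + (-73/5328)·1 + (-5625/377696)·1 + 541/1056·1 = 1 ✓
b·c: (-73/5328)·3 + (-5625/377696)·(-29/15) + 541/1056·1 = 1/2 ✓
b·c²: (-73/5328)·9 + (-5625/377696)·841/225 + 541/1056·1 = 1/3 ✓
b·Ac: (-5625/377696)·(-1073/1125) + 541/1056·161/541 = 1/6 ✓
b·c³: (-73/5328)·27 + (-5625/377696)·(-24389/3375) + 541/1056·1 = 1/4 ✓
b·(c∘Ac): (-5625/377696)·31117/16875 + 541/1056·161/541 = 1/8 ✓
b·Ac²: (-5625/377696)·(-1073/375) + 541/1056·43/541 = 1/12 ✓
b·A²c: 541/1056·44/541 = 1/24 ✓; 4 stages ⇒ order 4.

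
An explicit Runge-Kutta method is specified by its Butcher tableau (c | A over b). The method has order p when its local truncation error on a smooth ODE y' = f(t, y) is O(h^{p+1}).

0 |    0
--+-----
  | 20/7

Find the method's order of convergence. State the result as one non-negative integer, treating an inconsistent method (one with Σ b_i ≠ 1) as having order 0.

b = (20/7)
c = (0)
Σ b_i: 20/7·1 = 20/7 ≠ 1 ⇒ order 0.

0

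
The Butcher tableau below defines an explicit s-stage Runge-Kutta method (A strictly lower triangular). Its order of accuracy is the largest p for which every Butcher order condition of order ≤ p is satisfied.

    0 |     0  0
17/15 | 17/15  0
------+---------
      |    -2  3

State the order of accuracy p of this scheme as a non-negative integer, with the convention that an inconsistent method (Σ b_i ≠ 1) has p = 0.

1

b = (-2, 3)
c = (0, 17/15)
Σ b_i: (-2)·1 + 3·1 = 1 ✓
b·c: 3·17/15 = 17/5 ≠ 1/2 ⇒ order 1.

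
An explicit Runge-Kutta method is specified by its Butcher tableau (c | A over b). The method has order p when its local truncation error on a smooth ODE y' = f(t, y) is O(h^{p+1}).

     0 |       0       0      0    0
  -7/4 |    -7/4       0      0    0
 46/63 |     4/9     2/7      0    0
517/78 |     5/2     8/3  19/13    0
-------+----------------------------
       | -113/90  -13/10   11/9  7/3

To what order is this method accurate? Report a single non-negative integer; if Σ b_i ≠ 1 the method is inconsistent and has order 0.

1

b = (-113/90, -13/10, 11/9, 7/3)
c = (0, -7/4, 46/63, 517/78)
Ac = (0, 0, -1/2, -2948/819)
Σ b_i: (-113/90)·1 + (-13/10)·1 + 11/9·1 + 7/3·1 = 1 ✓
b·c: (-13/10)·(-7/4) + 11/9·46/63 + 7/3·517/78 = 5493821/294840 ≠ 1/2 ⇒ order 1.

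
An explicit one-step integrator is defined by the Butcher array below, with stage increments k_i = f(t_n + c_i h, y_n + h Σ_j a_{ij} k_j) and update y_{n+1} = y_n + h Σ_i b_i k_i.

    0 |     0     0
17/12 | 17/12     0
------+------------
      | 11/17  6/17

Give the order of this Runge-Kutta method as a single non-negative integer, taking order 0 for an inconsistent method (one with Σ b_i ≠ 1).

2

b = (11/17, 6/17)
c = (0, 17/12)
Σ b_i: 11/17·1 + 6/17·1 = 1 ✓
b·c: 6/17·17/12 = 1/2 ✓; 2 stages ⇒ order 2.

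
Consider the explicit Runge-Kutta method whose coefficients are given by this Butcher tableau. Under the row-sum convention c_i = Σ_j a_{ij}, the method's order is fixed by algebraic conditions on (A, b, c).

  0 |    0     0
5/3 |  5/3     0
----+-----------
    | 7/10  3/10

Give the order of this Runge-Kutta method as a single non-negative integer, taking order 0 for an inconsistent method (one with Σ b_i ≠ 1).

b = (7/10, 3/10)
c = (0, 5/3)
Σ b_i: 7/10·1 + 3/10·1 = 1 ✓
b·c: 3/10·5/3 = 1/2 ✓; 2 stages ⇒ order 2.

2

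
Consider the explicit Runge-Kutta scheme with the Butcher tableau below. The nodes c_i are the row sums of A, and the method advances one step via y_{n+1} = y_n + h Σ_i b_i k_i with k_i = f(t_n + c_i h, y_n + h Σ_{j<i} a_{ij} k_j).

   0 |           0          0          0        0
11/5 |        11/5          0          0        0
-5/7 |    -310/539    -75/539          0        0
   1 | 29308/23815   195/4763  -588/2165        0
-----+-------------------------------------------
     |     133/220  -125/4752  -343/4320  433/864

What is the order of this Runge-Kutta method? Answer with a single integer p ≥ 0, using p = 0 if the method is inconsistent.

b = (133/220, -125/4752, -343/4320, 433/864)
c = (0, 11/5, -5/7, 1)
Ac = (0, 0, -15/49, 123/433)
Σ b_i: 133/220·1 + (-125/4752)·1 + (-343/4320)·1 + 433/864·1 = 1 ✓
b·c: (-125/4752)·11/5 + (-343/4320)·(-5/7) + 433/864·1 = 1/2 ✓
b·c²: (-125/4752)·121/25 + (-343/4320)·25/49 + 433/864·1 = 1/3 ✓
b·Ac: (-343/4320)·(-15/49) + 433/864·123/433 = 1/6 ✓
b·c³: (-125/4752)·1331/125 + (-343/4320)·(-125/343) + 433/864·1 = 1/4 ✓
b·(c∘Ac): (-343/4320)·75/343 + 433/864·123/433 = 1/8 ✓
b·Ac²: (-343/4320)·(-33/49) + 433/864·129/2165 = 1/12 ✓
b·A²c: 433/864·36/433 = 1/24 ✓; 4 stages ⇒ order 4.

4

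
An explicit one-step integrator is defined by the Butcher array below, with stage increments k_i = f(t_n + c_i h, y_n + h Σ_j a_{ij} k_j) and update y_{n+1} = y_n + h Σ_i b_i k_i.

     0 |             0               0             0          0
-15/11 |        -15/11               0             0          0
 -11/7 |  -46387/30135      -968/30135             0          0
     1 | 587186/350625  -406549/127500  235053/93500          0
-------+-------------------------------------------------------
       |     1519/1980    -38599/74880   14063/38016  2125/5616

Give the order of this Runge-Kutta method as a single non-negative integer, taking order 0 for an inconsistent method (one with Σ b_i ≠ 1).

4

b = (1519/1980, -38599/74880, 14063/38016, 2125/5616)
c = (0, -15/11, -11/7, 1)
Ac = (0, 0, 88/2009, 169/425)
Σ b_i: 1519/1980·1 + (-38599/74880)·1 + 14063/38016·1 + 2125/5616·1 = 1 ✓
b·c: (-38599/74880)·(-15/11) + 14063/38016·(-11/7) + 2125/5616·1 = 1/2 ✓
b·c²: (-38599/74880)·225/121 + 14063/38016·121/49 + 2125/5616·1 = 1/3 ✓
b·Ac: 14063/38016·88/2009 + 2125/5616·169/425 = 1/6 ✓
b·c³: (-38599/74880)·(-3375/1331) + 14063/38016·(-1331/343) + 2125/5616·1 = 1/4 ✓
b·(c∘Ac): 14063/38016·(-968/14063) + 2125/5616·169/425 = 1/8 ✓
b·Ac²: 14063/38016·(-120/2009) + 2125/5616·6513/23375 = 1/12 ✓
b·A²c: 2125/5616·234/2125 = 1/24 ✓; 4 stages ⇒ order 4.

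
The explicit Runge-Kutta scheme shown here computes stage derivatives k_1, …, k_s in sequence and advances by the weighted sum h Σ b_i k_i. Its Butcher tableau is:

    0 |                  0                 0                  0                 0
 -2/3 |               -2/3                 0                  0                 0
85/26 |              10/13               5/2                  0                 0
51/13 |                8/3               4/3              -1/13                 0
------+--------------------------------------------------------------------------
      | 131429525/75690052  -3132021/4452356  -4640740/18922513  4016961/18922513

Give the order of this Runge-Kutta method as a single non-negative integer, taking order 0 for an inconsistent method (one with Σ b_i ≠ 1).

b = (131429525/75690052, -3132021/4452356, -4640740/18922513, 4016961/18922513)
c = (0, -2/3, 85/26, 51/13)
Ac = (0, 0, -5/3, -3469/3042)
Σ b_i: 131429525/75690052·1 + (-3132021/4452356)·1 + (-4640740/18922513)·1 + 4016961/18922513·1 = 1 ✓
b·c: (-3132021/4452356)·(-2/3) + (-4640740/18922513)·85/26 + 4016961/18922513·51/13 = 1/2 ✓
b·c²: (-3132021/4452356)·4/9 + (-4640740/18922513)·7225/676 + 4016961/18922513·2601/169 = 1/3 ✓
b·Ac: (-4640740/18922513)·(-5/3) + 4016961/18922513·(-3469/3042) = 1/6 ✓
b·c³: (-3132021/4452356)·(-8/27) + (-4640740/18922513)·614125/17576 + 4016961/18922513·132651/2197 = 1160756365/260462826 ≠ 1/4 ⇒ order 3.
b·(c∘Ac): (-4640740/18922513)·(-425/78) + 4016961/18922513·(-58973/13182) = 33563839/86820942 ≠ 1/8
b·Ac²: (-4640740/18922513)·10/9 + 4016961/18922513·(-54467/237276) = -167336873/520925652 ≠ 1/12
b·A²c: 4016961/18922513·5/39 = 514995/18922513 ≠ 1/24

3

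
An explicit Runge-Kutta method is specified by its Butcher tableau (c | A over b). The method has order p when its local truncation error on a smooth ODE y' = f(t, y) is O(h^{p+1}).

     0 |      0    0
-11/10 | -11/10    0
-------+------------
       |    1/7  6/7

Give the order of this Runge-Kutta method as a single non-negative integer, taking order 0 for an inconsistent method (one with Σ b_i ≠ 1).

b = (1/7, 6/7)
c = (0, -11/10)
Σ b_i: 1/7·1 + 6/7·1 = 1 ✓
b·c: 6/7·(-11/10) = -33/35 ≠ 1/2 ⇒ order 1.

1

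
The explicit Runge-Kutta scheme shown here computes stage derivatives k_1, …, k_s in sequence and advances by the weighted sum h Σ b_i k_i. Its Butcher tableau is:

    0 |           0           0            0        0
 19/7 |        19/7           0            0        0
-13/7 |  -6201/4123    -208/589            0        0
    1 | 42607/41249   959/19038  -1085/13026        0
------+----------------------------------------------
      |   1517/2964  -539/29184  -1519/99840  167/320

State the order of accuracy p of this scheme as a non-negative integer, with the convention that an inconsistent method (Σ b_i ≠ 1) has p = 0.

4

b = (1517/2964, -539/29184, -1519/99840, 167/320)
c = (0, 19/7, -13/7, 1)
Ac = (0, 0, -208/217, 146/501)
Σ b_i: 1517/2964·1 + (-539/29184)·1 + (-1519/99840)·1 + 167/320·1 = 1 ✓
b·c: (-539/29184)·19/7 + (-1519/99840)·(-13/7) + 167/320·1 = 1/2 ✓
b·c²: (-539/29184)·361/49 + (-1519/99840)·169/49 + 167/320·1 = 1/3 ✓
b·Ac: (-1519/99840)·(-208/217) + 167/320·146/501 = 1/6 ✓
b·c³: (-539/29184)·6859/343 + (-1519/99840)·(-2197/343) + 167/320·1 = 1/4 ✓
b·(c∘Ac): (-1519/99840)·2704/1519 + 167/320·146/501 = 1/8 ✓
b·Ac²: (-1519/99840)·(-3952/1519) + 167/320·14/167 = 1/12 ✓
b·A²c: 167/320·40/501 = 1/24 ✓; 4 stages ⇒ order 4.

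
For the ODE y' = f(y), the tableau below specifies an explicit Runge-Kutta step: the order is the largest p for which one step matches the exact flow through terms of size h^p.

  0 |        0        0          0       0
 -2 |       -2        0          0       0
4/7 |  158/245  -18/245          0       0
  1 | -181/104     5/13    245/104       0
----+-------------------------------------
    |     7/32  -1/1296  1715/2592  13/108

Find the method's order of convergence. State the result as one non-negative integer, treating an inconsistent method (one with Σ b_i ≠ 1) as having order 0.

4

b = (7/32, -1/1296, 1715/2592, 13/108)
c = (0, -2, 4/7, 1)
Ac = (0, 0, 36/245, 15/26)
Σ b_i: 7/32·1 + (-1/1296)·1 + 1715/2592·1 + 13/108·1 = 1 ✓
b·c: (-1/1296)·(-2) + 1715/2592·4/7 + 13/108·1 = 1/2 ✓
b·c²: (-1/1296)·4 + 1715/2592·16/49 + 13/108·1 = 1/3 ✓
b·Ac: 1715/2592·36/245 + 13/108·15/26 = 1/6 ✓
b·c³: (-1/1296)·(-8) + 1715/2592·64/343 + 13/108·1 = 1/4 ✓
b·(c∘Ac): 1715/2592·144/1715 + 13/108·15/26 = 1/8 ✓
b·Ac²: 1715/2592·(-72/245) + 13/108·30/13 = 1/12 ✓
b·A²c: 13/108·9/26 = 1/24 ✓; 4 stages ⇒ order 4.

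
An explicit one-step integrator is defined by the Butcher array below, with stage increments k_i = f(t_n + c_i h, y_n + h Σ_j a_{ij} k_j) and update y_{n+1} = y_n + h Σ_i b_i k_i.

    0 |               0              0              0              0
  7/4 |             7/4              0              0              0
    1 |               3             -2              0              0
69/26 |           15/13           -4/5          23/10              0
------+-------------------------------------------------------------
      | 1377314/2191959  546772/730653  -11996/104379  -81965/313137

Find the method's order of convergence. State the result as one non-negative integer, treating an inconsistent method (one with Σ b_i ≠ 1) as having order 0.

b = (1377314/2191959, 546772/730653, -11996/104379, -81965/313137)
c = (0, 7/4, 1, 69/26)
Ac = (0, 0, -7/2, 9/10)
Σ b_i: 1377314/2191959·1 + 546772/730653·1 + (-11996/104379)·1 + (-81965/313137)·1 = 1 ✓
b·c: 546772/730653·7/4 + (-11996/104379)·1 + (-81965/313137)·69/26 = 1/2 ✓
b·c²: 546772/730653·49/16 + (-11996/104379)·1 + (-81965/313137)·4761/676 = 1/3 ✓
b·Ac: (-11996/104379)·(-7/2) + (-81965/313137)·9/10 = 1/6 ✓
b·c³: 546772/730653·343/64 + (-11996/104379)·1 + (-81965/313137)·328509/17576 = -21639637/21710832 ≠ 1/4 ⇒ order 3.
b·(c∘Ac): (-11996/104379)·(-7/2) + (-81965/313137)·621/260 = -93083/417516 ≠ 1/8
b·Ac²: (-11996/104379)·(-49/8) + (-81965/313137)·(-3/20) = 310295/417516 ≠ 1/12
b·A²c: (-81965/313137)·(-161/20) = 2639273/1252548 ≠ 1/24

3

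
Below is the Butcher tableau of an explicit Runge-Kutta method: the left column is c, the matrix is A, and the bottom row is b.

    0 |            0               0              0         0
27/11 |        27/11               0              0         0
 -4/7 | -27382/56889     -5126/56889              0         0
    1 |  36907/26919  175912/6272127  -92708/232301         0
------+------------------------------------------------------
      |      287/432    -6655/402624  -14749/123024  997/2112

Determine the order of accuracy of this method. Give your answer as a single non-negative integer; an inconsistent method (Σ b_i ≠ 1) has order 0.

4

b = (287/432, -6655/402624, -14749/123024, 997/2112)
c = (0, 27/11, -4/7, 1)
Ac = (0, 0, -466/2107, 296/997)
Σ b_i: 287/432·1 + (-6655/402624)·1 + (-14749/123024)·1 + 997/2112·1 = 1 ✓
b·c: (-6655/402624)·27/11 + (-14749/123024)·(-4/7) + 997/2112·1 = 1/2 ✓
b·c²: (-6655/402624)·729/121 + (-14749/123024)·16/49 + 997/2112·1 = 1/3 ✓
b·Ac: (-14749/123024)·(-466/2107) + 997/2112·296/997 = 1/6 ✓
b·c³: (-6655/402624)·19683/1331 + (-14749/123024)·(-64/343) + 997/2112·1 = 1/4 ✓
b·(c∘Ac): (-14749/123024)·1864/14749 + 997/2112·296/997 = 1/8 ✓
b·Ac²: (-14749/123024)·(-12582/23177) + 997/2112·424/10967 = 1/12 ✓
b·A²c: 997/2112·88/997 = 1/24 ✓; 4 stages ⇒ order 4.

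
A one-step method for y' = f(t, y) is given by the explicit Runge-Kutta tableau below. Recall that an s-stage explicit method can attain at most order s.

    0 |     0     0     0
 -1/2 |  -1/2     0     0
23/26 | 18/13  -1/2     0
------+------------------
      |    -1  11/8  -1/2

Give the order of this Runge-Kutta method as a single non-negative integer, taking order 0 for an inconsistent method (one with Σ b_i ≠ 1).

0

b = (-1, 11/8, -1/2)
c = (0, -1/2, 23/26)
Ac = (0, 0, 1/4)
Σ b_i: (-1)·1 + 11/8·1 + (-1/2)·1 = -1/8 ≠ 1 ⇒ order 0.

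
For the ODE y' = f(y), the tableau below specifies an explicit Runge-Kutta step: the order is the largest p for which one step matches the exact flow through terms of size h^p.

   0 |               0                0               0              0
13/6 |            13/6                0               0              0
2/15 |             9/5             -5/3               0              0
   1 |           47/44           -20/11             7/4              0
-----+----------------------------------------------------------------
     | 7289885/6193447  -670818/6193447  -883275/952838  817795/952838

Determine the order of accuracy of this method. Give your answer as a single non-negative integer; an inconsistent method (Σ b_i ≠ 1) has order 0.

3

b = (7289885/6193447, -670818/6193447, -883275/952838, 817795/952838)
c = (0, 13/6, 2/15, 1)
Ac = (0, 0, -65/18, -1223/330)
Σ b_i: 7289885/6193447·1 + (-670818/6193447)·1 + (-883275/952838)·1 + 817795/952838·1 = 1 ✓
b·c: (-670818/6193447)·13/6 + (-883275/952838)·2/15 + 817795/952838·1 = 1/2 ✓
b·c²: (-670818/6193447)·169/36 + (-883275/952838)·4/225 + 817795/952838·1 = 1/3 ✓
b·Ac: (-883275/952838)·(-65/18) + 817795/952838·(-1223/330) = 1/6 ✓
b·c³: (-670818/6193447)·2197/216 + (-883275/952838)·8/3375 + 817795/952838·1 = -7020139/28585140 ≠ 1/4 ⇒ order 3.
b·(c∘Ac): (-883275/952838)·(-13/27) + 817795/952838·(-1223/330) = -46899311/17151084 ≠ 1/8
b·Ac²: (-883275/952838)·(-845/108) + 817795/952838·(-7016/825) = -7905223/171510840 ≠ 1/12
b·A²c: 817795/952838·(-455/72) = -372096725/68604336 ≠ 1/24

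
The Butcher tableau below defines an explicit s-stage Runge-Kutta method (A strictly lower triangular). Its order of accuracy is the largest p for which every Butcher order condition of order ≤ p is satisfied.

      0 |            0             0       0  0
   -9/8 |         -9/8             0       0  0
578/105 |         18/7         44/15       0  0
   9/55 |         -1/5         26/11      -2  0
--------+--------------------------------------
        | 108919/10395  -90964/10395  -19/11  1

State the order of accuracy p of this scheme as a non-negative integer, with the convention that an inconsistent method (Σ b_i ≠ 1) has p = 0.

2

b = (108919/10395, -90964/10395, -19/11, 1)
c = (0, -9/8, 578/105, 9/55)
Ac = (0, 0, -33/10, -63149/4620)
Σ b_i: 108919/10395·1 + (-90964/10395)·1 + (-19/11)·1 + 1·1 = 1 ✓
b·c: (-90964/10395)·(-9/8) + (-19/11)·578/105 + 1·9/55 = 1/2 ✓
b·c²: (-90964/10395)·81/64 + (-19/11)·334084/11025 + 1·81/3025 = -270599611/4268880 ≠ 1/3 ⇒ order 2.
b·Ac: (-19/11)·(-33/10) + 1·(-63149/4620) = -7363/924 ≠ 1/6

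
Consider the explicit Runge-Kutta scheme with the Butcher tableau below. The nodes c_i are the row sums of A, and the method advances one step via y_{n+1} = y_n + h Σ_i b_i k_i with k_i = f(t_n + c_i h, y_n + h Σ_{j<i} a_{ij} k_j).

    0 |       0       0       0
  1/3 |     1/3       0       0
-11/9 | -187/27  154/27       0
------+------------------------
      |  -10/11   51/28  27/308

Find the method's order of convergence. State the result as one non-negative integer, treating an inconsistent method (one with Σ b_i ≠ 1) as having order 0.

3

b = (-10/11, 51/28, 27/308)
c = (0, 1/3, -11/9)
Ac = (0, 0, 154/81)
Σ b_i: (-10/11)·1 + 51/28·1 + 27/308·1 = 1 ✓
b·c: 51/28·1/3 + 27/308·(-11/9) = 1/2 ✓
b·c²: 51/28·1/9 + 27/308·121/81 = 1/3 ✓
b·Ac: 27/308·154/81 = 1/6 ✓; 3 stages ⇒ order 3.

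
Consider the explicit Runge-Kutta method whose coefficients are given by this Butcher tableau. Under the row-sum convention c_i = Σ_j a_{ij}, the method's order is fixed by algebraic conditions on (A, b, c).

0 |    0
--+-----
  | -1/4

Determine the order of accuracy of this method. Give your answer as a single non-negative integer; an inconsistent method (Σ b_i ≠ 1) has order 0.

b = (-1/4)
c = (0)
Σ b_i: (-1/4)·1 = -1/4 ≠ 1 ⇒ order 0.

0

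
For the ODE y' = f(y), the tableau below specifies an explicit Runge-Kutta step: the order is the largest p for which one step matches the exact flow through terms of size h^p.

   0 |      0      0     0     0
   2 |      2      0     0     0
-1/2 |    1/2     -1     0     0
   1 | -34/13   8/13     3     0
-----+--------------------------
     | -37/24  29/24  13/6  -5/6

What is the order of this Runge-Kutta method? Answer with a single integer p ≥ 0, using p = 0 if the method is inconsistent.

b = (-37/24, 29/24, 13/6, -5/6)
c = (0, 2, -1/2, 1)
Ac = (0, 0, -2, -7/26)
Σ b_i: (-37/24)·1 + 29/24·1 + 13/6·1 + (-5/6)·1 = 1 ✓
b·c: 29/24·2 + 13/6·(-1/2) + (-5/6)·1 = 1/2 ✓
b·c²: 29/24·4 + 13/6·1/4 + (-5/6)·1 = 109/24 ≠ 1/3 ⇒ order 2.
b·Ac: 13/6·(-2) + (-5/6)·(-7/26) = -641/156 ≠ 1/6

2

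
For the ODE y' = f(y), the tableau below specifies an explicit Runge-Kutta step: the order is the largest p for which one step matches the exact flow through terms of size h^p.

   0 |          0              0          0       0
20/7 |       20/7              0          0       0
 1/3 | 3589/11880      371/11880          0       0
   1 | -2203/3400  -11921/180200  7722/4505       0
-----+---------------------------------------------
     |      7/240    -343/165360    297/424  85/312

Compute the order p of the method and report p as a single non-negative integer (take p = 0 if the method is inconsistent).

b = (7/240, -343/165360, 297/424, 85/312)
c = (0, 20/7, 1/3, 1)
Ac = (0, 0, 53/594, 13/34)
Σ b_i: 7/240·1 + (-343/165360)·1 + 297/424·1 + 85/312·1 = 1 ✓
b·c: (-343/165360)·20/7 + 297/424·1/3 + 85/312·1 = 1/2 ✓
b·c²: (-343/165360)·400/49 + 297/424·1/9 + 85/312·1 = 1/3 ✓
b·Ac: 297/424·53/594 + 85/312·13/34 = 1/6 ✓
b·c³: (-343/165360)·8000/343 + 297/424·1/27 + 85/312·1 = 1/4 ✓
b·(c∘Ac): 297/424·53/1782 + 85/312·13/34 = 1/8 ✓
b·Ac²: 297/424·530/2079 + 85/312·(-208/595) = 1/12 ✓
b·A²c: 85/312·13/85 = 1/24 ✓; 4 stages ⇒ order 4.

4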